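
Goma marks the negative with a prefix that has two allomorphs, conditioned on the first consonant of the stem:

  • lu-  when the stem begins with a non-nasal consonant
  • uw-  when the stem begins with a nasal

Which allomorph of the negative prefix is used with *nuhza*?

uw-

*nuhza* — first consonant /n/ (a nasal) → uw-.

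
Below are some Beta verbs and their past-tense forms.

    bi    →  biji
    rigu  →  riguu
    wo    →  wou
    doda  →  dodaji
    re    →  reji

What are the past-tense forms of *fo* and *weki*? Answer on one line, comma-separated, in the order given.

The alternation tracks the last vowel of the stem — -u when the last vowel of the stem is a rounded vowel (*rigu*, *wo*); -ji when the last vowel of the stem is an unrounded vowel (*bi*, *doda*, *re*).
*fo* — last vowel /o/ (a rounded vowel) → -u → *fou*.
The last vowel of *weki* is /i/, which is an unrounded vowel, so the suffix is -ji, giving *wekiji*.

fou, wekiji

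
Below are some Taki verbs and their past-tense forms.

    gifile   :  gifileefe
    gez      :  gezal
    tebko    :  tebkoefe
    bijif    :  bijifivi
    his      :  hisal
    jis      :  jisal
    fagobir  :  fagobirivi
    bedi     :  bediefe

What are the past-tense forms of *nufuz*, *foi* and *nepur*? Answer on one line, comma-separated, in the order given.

The alternation tracks the final sound of the stem — -al when the stem ends in a sibilant (*gez*, *his*, *jis*); -ivi when the stem ends in a non-sibilant consonant (*bijif*, *fagobir*); -efe when the stem ends in a vowel (*gifile*, *tebko*, *bedi*).
The final sound of *nufuz* is /z/, which is a sibilant, so the suffix is -al, giving *nufuzal*.
*foi*: final sound = /i/, a vowel → -efe → *foiefe*.
*nepur*: final sound = /r/, a non-sibilant consonant → -ivi → *nepurivi*.

nufuzal, foiefe, nepurivi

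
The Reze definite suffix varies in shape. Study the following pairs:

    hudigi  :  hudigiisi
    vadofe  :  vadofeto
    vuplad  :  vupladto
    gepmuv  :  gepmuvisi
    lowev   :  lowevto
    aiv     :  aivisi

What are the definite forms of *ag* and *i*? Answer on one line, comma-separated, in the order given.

agto, iisi

The alternation tracks the last vowel of the stem — -isi when the last vowel of the stem is a high vowel (*hudigi*, *gepmuv*, *aiv*); -to when the last vowel of the stem is a non-high vowel (*vadofe*, *vuplad*, *lowev*).
*ag* — last vowel /a/ (a non-high vowel) → -to → *agto*.
The last vowel of *i* is /i/, which is a high vowel, so the suffix is -isi, giving *iisi*.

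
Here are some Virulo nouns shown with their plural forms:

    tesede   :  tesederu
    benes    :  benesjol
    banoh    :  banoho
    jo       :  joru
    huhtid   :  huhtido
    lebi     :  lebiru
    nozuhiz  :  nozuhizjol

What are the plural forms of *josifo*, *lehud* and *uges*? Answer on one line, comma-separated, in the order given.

josiforu, lehudo, ugesjol

Looking at the final sound of each stem: -jol when the stem ends in a sibilant (*benes*, *nozuhiz*); -o when the stem ends in a non-sibilant consonant (*banoh*, *huhtid*); -ru when the stem ends in a vowel (*tesede*, *jo*, *lebi*).
*josifo* — final sound /o/ (a vowel) → -ru → *josiforu*.
The final sound of *lehud* is /d/, which is a non-sibilant consonant, so the suffix is -o, giving *lehudo*.
*uges* — final sound /s/ (a sibilant) → -jol → *ugesjol*.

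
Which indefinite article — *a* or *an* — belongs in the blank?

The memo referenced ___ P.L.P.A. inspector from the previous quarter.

a

The indefinite article is chosen by the initial *sound* of the following word, not its spelling.
The initialism *P.L.P.A.* is read letter by letter; the first letter, P, is pronounced /piː/, which begins with a consonant sound.
So the article is *a*: The memo referenced a P.L.P.A. inspector from the previous quarter.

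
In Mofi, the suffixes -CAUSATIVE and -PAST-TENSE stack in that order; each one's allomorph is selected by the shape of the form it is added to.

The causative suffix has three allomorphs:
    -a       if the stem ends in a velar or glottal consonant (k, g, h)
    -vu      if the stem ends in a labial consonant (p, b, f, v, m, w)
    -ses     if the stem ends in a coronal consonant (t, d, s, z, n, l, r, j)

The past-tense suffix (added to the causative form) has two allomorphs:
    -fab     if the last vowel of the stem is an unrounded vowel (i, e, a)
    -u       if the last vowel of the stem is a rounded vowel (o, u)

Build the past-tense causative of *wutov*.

Since the final consonant of *wutov* is /v/ (labial), it takes -vu, giving *wutovvu*.
Since the last vowel of the causative form *wutovvu* is /u/ (a rounded vowel), it takes -u, giving *wutovvuu*.

wutovvuu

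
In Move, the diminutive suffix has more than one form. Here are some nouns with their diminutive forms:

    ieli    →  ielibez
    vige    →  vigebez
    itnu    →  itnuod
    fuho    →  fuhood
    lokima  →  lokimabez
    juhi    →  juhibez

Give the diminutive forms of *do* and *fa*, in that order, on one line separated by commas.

The suffix is conditioned by the last vowel: -od when the last vowel of the stem is a rounded vowel (*itnu*, *fuho*); -bez when the last vowel of the stem is an unrounded vowel (*ieli*, *vige*, *lokima*, *juhi*).
The last vowel of *do* is /o/, which is a rounded vowel, so the suffix is -od, giving *dood*.
*fa* — last vowel /a/ (an unrounded vowel) → -bez → *fabez*.

dood, fabez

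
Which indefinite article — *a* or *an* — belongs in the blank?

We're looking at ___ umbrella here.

The indefinite article is chosen by the initial *sound* of the following word, not its spelling.
*umbrella* begins with the sound /ʌ/ (u pronounced /ʌ/) — a vowel sound.
So the article is *an*: We're looking at an umbrella here.

an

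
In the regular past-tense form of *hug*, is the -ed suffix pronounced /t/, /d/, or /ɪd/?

The stem *hug* ends in a voiced sound other than /d/.
The -ed suffix is realized as /ɪd/ after /t, d/; as /t/ after other voiceless consonants; and as /d/ after other voiced sounds.
So -ed on *hug* is pronounced /d/.

/d/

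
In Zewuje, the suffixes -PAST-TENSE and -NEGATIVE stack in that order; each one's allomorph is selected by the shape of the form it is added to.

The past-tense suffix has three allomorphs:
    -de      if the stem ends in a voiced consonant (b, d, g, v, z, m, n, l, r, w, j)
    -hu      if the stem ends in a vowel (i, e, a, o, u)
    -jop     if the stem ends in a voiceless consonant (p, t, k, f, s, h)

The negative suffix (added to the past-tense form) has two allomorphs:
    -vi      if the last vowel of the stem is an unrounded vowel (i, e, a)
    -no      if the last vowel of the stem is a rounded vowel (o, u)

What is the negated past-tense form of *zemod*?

*zemod* — final sound /d/ (a voiced consonant) → -de → *zemodde*.
Since the last vowel of the past-tense form *zemodde* is /e/ (an unrounded vowel), it takes -vi, giving *zemoddevi*.

zemoddevi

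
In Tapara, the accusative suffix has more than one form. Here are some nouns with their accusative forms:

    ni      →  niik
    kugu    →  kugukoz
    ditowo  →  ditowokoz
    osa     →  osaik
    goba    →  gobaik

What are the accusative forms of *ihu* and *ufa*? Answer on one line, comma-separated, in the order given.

Looking at the last vowel of each stem: -koz when the last vowel of the stem is a rounded vowel (*kugu*, *ditowo*); -ik when the last vowel of the stem is an unrounded vowel (*ni*, *osa*, *goba*).
Since the last vowel of *ihu* is /u/ (a rounded vowel), it takes -koz, giving *ihukoz*.
*ufa*: last vowel = /a/, an unrounded vowel → -ik → *ufaik*.

ihukoz, ufaik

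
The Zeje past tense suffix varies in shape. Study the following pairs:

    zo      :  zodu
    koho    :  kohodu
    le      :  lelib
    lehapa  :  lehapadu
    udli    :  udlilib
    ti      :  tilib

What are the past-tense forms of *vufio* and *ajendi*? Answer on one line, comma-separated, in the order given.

vufiodu, ajendilib

The pattern is front/back vowel harmony: -lib when the last vowel of the stem is a front vowel (*le*, *udli*, *ti*); -du when the last vowel of the stem is a back vowel (*zo*, *koho*, *lehapa*).
Since the last vowel of *vufio* is /o/ (a back vowel), it takes -du, giving *vufiodu*.
*ajendi* — last vowel /i/ (a front vowel) → -lib → *ajendilib*.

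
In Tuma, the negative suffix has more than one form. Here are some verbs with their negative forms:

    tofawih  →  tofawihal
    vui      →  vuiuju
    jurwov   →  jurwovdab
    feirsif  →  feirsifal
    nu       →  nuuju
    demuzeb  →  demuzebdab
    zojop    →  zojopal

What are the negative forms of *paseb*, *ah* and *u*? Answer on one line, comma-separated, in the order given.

The alternation tracks the final sound of the stem — -al when the stem ends in a voiceless consonant (*tofawih*, *feirsif*, *zojop*); -dab when the stem ends in a voiced consonant (*jurwov*, *demuzeb*); -uju when the stem ends in a vowel (*vui*, *nu*).
*paseb*: final sound = /b/, a voiced consonant → -dab → *pasebdab*.
*ah*: final sound = /h/, a voiceless consonant → -al → *ahal*.
*u*: final sound = /u/, a vowel → -uju → *uuju*.

pasebdab, ahal, uuju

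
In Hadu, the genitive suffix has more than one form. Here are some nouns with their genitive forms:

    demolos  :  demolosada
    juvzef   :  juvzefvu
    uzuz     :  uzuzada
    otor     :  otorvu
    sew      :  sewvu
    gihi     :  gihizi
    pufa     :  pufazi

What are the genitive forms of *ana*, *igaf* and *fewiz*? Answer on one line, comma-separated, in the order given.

anazi, igafvu, fewizada

The suffix is conditioned by the final sound: -ada when the stem ends in a sibilant (*demolos*, *uzuz*); -vu when the stem ends in a non-sibilant consonant (*juvzef*, *otor*, *sew*); -zi when the stem ends in a vowel (*gihi*, *pufa*).
The final sound of *ana* is /a/, which is a vowel, so the suffix is -zi, giving *anazi*.
*igaf* — final sound /f/ (a non-sibilant consonant) → -vu → *igafvu*.
Since the final sound of *fewiz* is /z/ (a sibilant), it takes -ada, giving *fewizada*.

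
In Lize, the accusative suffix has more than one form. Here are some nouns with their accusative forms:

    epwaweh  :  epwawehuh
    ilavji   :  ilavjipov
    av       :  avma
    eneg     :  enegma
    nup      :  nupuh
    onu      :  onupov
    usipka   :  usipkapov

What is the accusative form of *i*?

ipov

The pattern is voicing of the final sound: -uh when the stem ends in a voiceless consonant (*epwaweh*, *nup*); -ma when the stem ends in a voiced consonant (*av*, *eneg*); -pov when the stem ends in a vowel (*ilavji*, *onu*, *usipka*).
*i*: final sound = /i/, a vowel → -pov → *ipov*.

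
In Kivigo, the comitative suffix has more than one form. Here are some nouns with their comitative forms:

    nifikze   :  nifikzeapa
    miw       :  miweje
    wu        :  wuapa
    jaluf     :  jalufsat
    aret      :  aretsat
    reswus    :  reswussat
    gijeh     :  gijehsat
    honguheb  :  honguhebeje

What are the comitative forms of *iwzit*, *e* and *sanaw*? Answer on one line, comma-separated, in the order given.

Looking at the final sound of each stem: -sat when the stem ends in a voiceless consonant (*jaluf*, *aret*, *reswus*, *gijeh*); -eje when the stem ends in a voiced consonant (*miw*, *honguheb*); -apa when the stem ends in a vowel (*nifikze*, *wu*).
The final sound of *iwzit* is /t/, which is a voiceless consonant, so the suffix is -sat, giving *iwzitsat*.
*e*: final sound = /e/, a vowel → -apa → *eapa*.
*sanaw* — final sound /w/ (a voiced consonant) → -eje → *sanaweje*.

iwzitsat, eapa, sanaweje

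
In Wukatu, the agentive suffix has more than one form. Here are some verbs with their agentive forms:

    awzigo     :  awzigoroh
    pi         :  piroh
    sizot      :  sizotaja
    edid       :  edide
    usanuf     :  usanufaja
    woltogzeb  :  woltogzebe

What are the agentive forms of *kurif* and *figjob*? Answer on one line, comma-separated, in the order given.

The suffix is conditioned by the final sound: -aja when the stem ends in a voiceless consonant (*sizot*, *usanuf*); -e when the stem ends in a voiced consonant (*edid*, *woltogzeb*); -roh when the stem ends in a vowel (*awzigo*, *pi*).
The final sound of *kurif* is /f/, which is a voiceless consonant, so the suffix is -aja, giving *kurifaja*.
*figjob* — final sound /b/ (a voiced consonant) → -e → *figjobe*.

kurifaja, figjobe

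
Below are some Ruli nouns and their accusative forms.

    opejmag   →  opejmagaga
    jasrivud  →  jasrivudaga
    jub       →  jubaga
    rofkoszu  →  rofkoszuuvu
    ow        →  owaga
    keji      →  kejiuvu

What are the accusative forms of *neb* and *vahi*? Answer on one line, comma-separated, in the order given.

Looking at the final sound of each stem: -aga when the stem ends in a consonant (*opejmag*, *jasrivud*, *jub*, *ow*); -uvu when the stem ends in a vowel (*rofkoszu*, *keji*).
The final sound of *neb* is /b/, which is a consonant, so the suffix is -aga, giving *nebaga*.
*vahi*: final sound = /i/, a vowel → -uvu → *vahiuvu*.

nebaga, vahiuvu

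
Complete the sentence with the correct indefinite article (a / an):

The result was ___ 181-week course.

a

The indefinite article is chosen by the initial *sound* of the following word, not its spelling.
The number *181* is spoken "one hundred …", beginning with /wʌn/ — a consonant sound.
So the article is *a*: The result was a 181-week course.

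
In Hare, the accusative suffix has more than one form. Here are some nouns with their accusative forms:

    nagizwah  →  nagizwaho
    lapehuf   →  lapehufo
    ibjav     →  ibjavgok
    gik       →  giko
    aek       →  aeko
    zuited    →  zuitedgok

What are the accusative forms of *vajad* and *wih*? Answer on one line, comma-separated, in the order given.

The alternation tracks the final consonant of the stem — -o when the stem ends in a voiceless consonant (*nagizwah*, *lapehuf*, *gik*, *aek*); -gok when the stem ends in a voiced consonant (*ibjav*, *zuited*).
*vajad* — final consonant /d/ (voiced) → -gok → *vajadgok*.
*wih*: final consonant = /h/, voiceless → -o → *wiho*.

vajadgok, wiho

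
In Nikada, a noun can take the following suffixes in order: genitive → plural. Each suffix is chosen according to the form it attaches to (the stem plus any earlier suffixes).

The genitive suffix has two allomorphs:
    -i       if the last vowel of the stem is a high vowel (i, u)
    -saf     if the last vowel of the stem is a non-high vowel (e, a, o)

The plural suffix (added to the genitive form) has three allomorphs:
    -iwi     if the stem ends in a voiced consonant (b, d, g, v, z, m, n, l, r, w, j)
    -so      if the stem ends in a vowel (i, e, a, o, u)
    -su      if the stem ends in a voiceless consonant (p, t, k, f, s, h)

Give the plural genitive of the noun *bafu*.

bafuiso

Since the last vowel of *bafu* is /u/ (a high vowel), it takes -i, giving *bafui*.
The genitive form *bafui*: final sound = /i/, a vowel → -so → *bafuiso*.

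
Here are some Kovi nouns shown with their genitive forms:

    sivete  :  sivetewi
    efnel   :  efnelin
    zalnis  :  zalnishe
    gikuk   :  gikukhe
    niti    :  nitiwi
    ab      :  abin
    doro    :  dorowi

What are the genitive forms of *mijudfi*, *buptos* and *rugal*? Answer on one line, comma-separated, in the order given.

The pattern is voicing of the final sound: -he when the stem ends in a voiceless consonant (*zalnis*, *gikuk*); -in when the stem ends in a voiced consonant (*efnel*, *ab*); -wi when the stem ends in a vowel (*sivete*, *niti*, *doro*).
*mijudfi* — final sound /i/ (a vowel) → -wi → *mijudfiwi*.
*buptos* — final sound /s/ (a voiceless consonant) → -he → *buptoshe*.
*rugal*: final sound = /l/, a voiced consonant → -in → *rugalin*.

mijudfiwi, buptoshe, rugalin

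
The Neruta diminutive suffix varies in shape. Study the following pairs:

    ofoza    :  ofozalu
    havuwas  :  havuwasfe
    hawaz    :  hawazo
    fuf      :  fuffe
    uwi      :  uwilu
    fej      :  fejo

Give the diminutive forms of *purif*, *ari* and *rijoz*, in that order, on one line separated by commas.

puriffe, arilu, rijozo

The suffix is conditioned by the final sound: -fe when the stem ends in a voiceless consonant (*havuwas*, *fuf*); -o when the stem ends in a voiced consonant (*hawaz*, *fej*); -lu when the stem ends in a vowel (*ofoza*, *uwi*).
*purif*: final sound = /f/, a voiceless consonant → -fe → *puriffe*.
The final sound of *ari* is /i/, which is a vowel, so the suffix is -lu, giving *arilu*.
Since the final sound of *rijoz* is /z/ (a voiced consonant), it takes -o, giving *rijozo*.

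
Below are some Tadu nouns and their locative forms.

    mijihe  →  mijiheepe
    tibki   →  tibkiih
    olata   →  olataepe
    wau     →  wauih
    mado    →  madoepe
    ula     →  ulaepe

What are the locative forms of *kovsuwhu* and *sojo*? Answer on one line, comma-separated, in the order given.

kovsuwhuih, sojoepe

The alternation tracks the last vowel of the stem — -ih when the last vowel of the stem is a high vowel (*tibki*, *wau*); -epe when the last vowel of the stem is a non-high vowel (*mijihe*, *olata*, *mado*, *ula*).
*kovsuwhu*: last vowel = /u/, a high vowel → -ih → *kovsuwhuih*.
The last vowel of *sojo* is /o/, which is a non-high vowel, so the suffix is -epe, giving *sojoepe*.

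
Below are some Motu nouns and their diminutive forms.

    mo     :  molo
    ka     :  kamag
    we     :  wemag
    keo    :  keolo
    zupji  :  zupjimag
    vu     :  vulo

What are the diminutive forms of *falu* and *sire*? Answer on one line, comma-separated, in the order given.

The pattern is rounding harmony: -lo when the last vowel of the stem is a rounded vowel (*mo*, *keo*, *vu*); -mag when the last vowel of the stem is an unrounded vowel (*ka*, *we*, *zupji*).
The last vowel of *falu* is /u/, which is a rounded vowel, so the suffix is -lo, giving *falulo*.
The last vowel of *sire* is /e/, which is an unrounded vowel, so the suffix is -mag, giving *siremag*.

falulo, siremag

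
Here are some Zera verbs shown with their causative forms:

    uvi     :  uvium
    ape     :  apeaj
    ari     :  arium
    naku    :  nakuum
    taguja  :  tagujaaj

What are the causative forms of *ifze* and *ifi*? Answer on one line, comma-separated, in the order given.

The alternation tracks the last vowel of the stem — -um when the last vowel of the stem is a high vowel (*uvi*, *ari*, *naku*); -aj when the last vowel of the stem is a non-high vowel (*ape*, *taguja*).
*ifze*: last vowel = /e/, a non-high vowel → -aj → *ifzeaj*.
*ifi*: last vowel = /i/, a high vowel → -um → *ifium*.

ifzeaj, ifium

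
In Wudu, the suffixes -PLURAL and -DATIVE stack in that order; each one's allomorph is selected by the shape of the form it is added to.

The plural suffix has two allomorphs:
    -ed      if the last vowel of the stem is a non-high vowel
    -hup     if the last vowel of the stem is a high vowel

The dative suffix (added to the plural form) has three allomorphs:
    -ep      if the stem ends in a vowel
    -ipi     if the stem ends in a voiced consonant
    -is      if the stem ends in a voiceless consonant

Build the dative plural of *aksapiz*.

aksapizhupis

*aksapiz* — last vowel /i/ (a high vowel) → -hup → *aksapizhup*.
The final sound of the plural form *aksapizhup* is /p/, which is a voiceless consonant, so the dative suffix is -is, giving *aksapizhupis*.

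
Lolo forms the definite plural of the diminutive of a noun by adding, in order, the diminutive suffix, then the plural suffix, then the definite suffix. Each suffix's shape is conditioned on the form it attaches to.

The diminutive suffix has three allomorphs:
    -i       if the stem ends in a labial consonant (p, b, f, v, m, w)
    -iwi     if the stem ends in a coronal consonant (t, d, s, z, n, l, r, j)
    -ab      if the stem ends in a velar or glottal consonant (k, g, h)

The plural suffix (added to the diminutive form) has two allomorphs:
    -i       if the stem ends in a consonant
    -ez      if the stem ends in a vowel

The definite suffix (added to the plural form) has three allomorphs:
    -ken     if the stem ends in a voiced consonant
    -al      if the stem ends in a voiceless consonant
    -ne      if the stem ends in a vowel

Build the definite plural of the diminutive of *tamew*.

tamewiezken

*tamew*: final consonant = /w/, labial → -i → *tamewi*.
The diminutive form *tamewi* — final sound /i/ (a vowel) → -ez → *tamewiez*.
The plural form *tamewiez* — final sound /z/ (a voiced consonant) → -ken → *tamewiezken*.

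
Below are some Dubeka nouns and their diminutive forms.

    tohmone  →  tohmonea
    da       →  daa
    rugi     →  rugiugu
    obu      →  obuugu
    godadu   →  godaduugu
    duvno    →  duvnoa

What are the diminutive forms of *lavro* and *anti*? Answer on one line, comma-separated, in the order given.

The suffix is conditioned by the last vowel: -ugu when the last vowel of the stem is a high vowel (*rugi*, *obu*, *godadu*); -a when the last vowel of the stem is a non-high vowel (*tohmone*, *da*, *duvno*).
*lavro*: last vowel = /o/, a non-high vowel → -a → *lavroa*.
Since the last vowel of *anti* is /i/ (a high vowel), it takes -ugu, giving *antiugu*.

lavroa, antiugu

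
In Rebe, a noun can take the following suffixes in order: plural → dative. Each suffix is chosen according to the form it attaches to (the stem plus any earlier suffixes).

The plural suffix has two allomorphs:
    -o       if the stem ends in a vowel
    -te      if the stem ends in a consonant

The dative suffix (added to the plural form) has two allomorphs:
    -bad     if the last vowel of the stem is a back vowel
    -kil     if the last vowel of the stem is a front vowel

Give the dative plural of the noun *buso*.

The final sound of *buso* is /o/, which is a vowel, so the plural suffix is -o, giving *busoo*.
The plural form *busoo*: last vowel = /o/, a back vowel → -bad → *busoobad*.

busoobad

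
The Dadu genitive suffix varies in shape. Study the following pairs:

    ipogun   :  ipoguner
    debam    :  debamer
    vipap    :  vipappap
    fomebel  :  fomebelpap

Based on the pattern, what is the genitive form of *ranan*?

The suffix is conditioned by the final consonant: -er when the stem ends in a nasal (*ipogun*, *debam*); -pap when the stem ends in a non-nasal consonant (*vipap*, *fomebel*).
*ranan*: final consonant = /n/, a nasal → -er → *rananer*.

rananer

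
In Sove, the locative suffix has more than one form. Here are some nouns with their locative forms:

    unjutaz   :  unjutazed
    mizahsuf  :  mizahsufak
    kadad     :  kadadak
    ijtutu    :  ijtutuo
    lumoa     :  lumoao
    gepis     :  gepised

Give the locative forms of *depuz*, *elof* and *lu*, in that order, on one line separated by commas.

The pattern is sibilance of the final sound: -ed when the stem ends in a sibilant (*unjutaz*, *gepis*); -ak when the stem ends in a non-sibilant consonant (*mizahsuf*, *kadad*); -o when the stem ends in a vowel (*ijtutu*, *lumoa*).
*depuz* — final sound /z/ (a sibilant) → -ed → *depuzed*.
Since the final sound of *elof* is /f/ (a non-sibilant consonant), it takes -ak, giving *elofak*.
*lu* — final sound /u/ (a vowel) → -o → *luo*.

depuzed, elofak, luo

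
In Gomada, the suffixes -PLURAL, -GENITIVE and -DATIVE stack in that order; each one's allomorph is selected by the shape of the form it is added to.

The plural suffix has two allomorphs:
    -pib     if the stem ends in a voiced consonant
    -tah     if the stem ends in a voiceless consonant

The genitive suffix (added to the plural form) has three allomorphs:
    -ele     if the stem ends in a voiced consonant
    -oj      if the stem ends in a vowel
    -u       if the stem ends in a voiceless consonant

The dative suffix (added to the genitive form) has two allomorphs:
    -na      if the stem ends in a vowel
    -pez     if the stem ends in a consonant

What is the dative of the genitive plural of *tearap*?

tearaptahuna

The final consonant of *tearap* is /p/, which is voiceless, so the plural suffix is -tah, giving *tearaptah*.
The final sound of the plural form *tearaptah* is /h/, which is a voiceless consonant, so the genitive suffix is -u, giving *tearaptahu*.
Since the final sound of the genitive form *tearaptahu* is /u/ (a vowel), it takes -na, giving *tearaptahuna*.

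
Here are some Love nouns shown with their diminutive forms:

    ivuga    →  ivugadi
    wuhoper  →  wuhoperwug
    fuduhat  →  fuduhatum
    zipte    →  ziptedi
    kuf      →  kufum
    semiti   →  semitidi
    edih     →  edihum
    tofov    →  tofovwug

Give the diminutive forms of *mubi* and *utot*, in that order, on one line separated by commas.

The alternation tracks the final sound of the stem — -um when the stem ends in a voiceless consonant (*fuduhat*, *kuf*, *edih*); -wug when the stem ends in a voiced consonant (*wuhoper*, *tofov*); -di when the stem ends in a vowel (*ivuga*, *zipte*, *semiti*).
*mubi*: final sound = /i/, a vowel → -di → *mubidi*.
Since the final sound of *utot* is /t/ (a voiceless consonant), it takes -um, giving *utotum*.

mubidi, utotum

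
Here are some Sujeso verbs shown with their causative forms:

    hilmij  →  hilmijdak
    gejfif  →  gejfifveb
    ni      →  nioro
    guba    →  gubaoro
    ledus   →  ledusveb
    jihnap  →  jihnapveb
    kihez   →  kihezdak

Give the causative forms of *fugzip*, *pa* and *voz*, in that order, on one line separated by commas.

fugzipveb, paoro, vozdak

The pattern is voicing of the final sound: -veb when the stem ends in a voiceless consonant (*gejfif*, *ledus*, *jihnap*); -dak when the stem ends in a voiced consonant (*hilmij*, *kihez*); -oro when the stem ends in a vowel (*ni*, *guba*).
The final sound of *fugzip* is /p/, which is a voiceless consonant, so the suffix is -veb, giving *fugzipveb*.
The final sound of *pa* is /a/, which is a vowel, so the suffix is -oro, giving *paoro*.
The final sound of *voz* is /z/, which is a voiced consonant, so the suffix is -dak, giving *vozdak*.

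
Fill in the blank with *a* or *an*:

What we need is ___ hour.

The indefinite article is chosen by the initial *sound* of the following word, not its spelling.
*hour* begins with the sound /aʊ/ (silent h) — a vowel sound.
So the article is *an*: What we need is an hour.

an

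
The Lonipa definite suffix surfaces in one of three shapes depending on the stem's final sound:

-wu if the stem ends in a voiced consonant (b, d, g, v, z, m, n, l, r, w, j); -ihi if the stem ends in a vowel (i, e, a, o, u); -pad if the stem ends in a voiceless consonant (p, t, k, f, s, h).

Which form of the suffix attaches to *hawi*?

-ihi

The final sound of *hawi* is /i/, which is a vowel, so the suffix is -ihi.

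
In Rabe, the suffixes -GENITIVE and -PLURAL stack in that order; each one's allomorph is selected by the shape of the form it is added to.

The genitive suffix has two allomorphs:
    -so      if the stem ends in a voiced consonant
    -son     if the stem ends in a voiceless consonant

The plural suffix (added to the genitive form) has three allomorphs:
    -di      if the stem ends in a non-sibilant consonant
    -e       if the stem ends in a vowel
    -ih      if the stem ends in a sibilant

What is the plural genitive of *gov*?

govsoe

*gov* — final consonant /v/ (voiced) → -so → *govso*.
Since the final sound of the genitive form *govso* is /o/ (a vowel), it takes -e, giving *govsoe*.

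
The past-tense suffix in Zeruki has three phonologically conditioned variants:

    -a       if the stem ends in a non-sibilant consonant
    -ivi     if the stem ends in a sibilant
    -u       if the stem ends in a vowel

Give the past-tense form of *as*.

*as* — final sound /s/ (a sibilant) → -ivi → *asivi*.

asivi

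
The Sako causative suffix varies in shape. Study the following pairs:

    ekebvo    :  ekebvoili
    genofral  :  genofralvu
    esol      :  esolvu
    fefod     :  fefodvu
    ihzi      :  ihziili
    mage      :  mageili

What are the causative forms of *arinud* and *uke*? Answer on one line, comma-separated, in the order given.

arinudvu, ukeili

The pattern is consonant vs. vowel: -vu when the stem ends in a consonant (*genofral*, *esol*, *fefod*); -ili when the stem ends in a vowel (*ekebvo*, *ihzi*, *mage*).
*arinud*: final sound = /d/, a consonant → -vu → *arinudvu*.
*uke* — final sound /e/ (a vowel) → -ili → *ukeili*.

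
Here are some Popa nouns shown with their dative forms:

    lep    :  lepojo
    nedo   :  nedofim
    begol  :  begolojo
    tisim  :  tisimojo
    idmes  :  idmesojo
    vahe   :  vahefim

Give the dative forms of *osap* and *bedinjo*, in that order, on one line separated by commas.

osapojo, bedinjofim

The suffix is conditioned by the final sound: -ojo when the stem ends in a consonant (*lep*, *begol*, *tisim*, *idmes*); -fim when the stem ends in a vowel (*nedo*, *vahe*).
*osap* — final sound /p/ (a consonant) → -ojo → *osapojo*.
*bedinjo* — final sound /o/ (a vowel) → -fim → *bedinjofim*.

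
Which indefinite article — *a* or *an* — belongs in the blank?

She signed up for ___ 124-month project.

a

The indefinite article is chosen by the initial *sound* of the following word, not its spelling.
The number *124* is spoken "one hundred …", beginning with /wʌn/ — a consonant sound.
So the article is *a*: She signed up for a 124-month project.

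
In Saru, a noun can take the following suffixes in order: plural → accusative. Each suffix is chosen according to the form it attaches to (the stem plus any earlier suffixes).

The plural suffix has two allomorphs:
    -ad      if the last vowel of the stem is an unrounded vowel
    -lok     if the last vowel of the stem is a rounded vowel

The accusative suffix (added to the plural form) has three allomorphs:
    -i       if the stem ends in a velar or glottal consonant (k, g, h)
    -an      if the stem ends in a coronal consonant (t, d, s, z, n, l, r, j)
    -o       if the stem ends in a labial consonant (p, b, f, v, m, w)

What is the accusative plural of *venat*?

venatadan

*venat*: last vowel = /a/, an unrounded vowel → -ad → *venatad*.
The plural form *venatad*: final consonant = /d/, coronal → -an → *venatadan*.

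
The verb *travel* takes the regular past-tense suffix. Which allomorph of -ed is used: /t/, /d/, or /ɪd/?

The stem *travel* ends in a voiced sound other than /d/.
The -ed suffix is realized as /ɪd/ after /t, d/; as /t/ after other voiceless consonants; and as /d/ after other voiced sounds.
So -ed on *travel* is pronounced /d/.

/d/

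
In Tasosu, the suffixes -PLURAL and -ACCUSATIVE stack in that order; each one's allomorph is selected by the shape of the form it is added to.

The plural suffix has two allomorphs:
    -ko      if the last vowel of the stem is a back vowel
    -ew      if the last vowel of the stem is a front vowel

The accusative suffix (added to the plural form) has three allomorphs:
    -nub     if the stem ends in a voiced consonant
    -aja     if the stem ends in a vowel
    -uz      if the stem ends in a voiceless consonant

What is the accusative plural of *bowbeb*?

*bowbeb*: last vowel = /e/, a front vowel → -ew → *bowbebew*.
The plural form *bowbebew* — final sound /w/ (a voiced consonant) → -nub → *bowbebewnub*.

bowbebewnub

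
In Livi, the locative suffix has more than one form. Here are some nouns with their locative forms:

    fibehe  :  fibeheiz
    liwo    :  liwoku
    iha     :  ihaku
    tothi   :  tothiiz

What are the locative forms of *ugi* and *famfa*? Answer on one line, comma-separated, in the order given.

The pattern is front/back vowel harmony: -iz when the last vowel of the stem is a front vowel (*fibehe*, *tothi*); -ku when the last vowel of the stem is a back vowel (*liwo*, *iha*).
*ugi*: last vowel = /i/, a front vowel → -iz → *ugiiz*.
*famfa* — last vowel /a/ (a back vowel) → -ku → *famfaku*.

ugiiz, famfaku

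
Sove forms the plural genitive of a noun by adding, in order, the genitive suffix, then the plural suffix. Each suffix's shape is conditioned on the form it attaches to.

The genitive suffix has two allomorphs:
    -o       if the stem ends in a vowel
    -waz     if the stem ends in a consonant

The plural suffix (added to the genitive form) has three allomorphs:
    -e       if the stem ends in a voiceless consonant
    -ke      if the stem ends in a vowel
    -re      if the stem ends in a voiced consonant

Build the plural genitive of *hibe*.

hibeoke

Since the final sound of *hibe* is /e/ (a vowel), it takes -o, giving *hibeo*.
The final sound of the genitive form *hibeo* is /o/, which is a vowel, so the plural suffix is -ke, giving *hibeoke*.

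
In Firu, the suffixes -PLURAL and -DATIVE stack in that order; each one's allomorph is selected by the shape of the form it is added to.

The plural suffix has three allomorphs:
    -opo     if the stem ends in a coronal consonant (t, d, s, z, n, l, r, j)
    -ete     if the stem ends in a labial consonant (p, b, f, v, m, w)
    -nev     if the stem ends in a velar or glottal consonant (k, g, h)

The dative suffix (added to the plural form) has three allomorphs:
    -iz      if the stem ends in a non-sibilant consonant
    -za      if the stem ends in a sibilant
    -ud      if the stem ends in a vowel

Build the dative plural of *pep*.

pepeteud

The final consonant of *pep* is /p/, which is labial, so the plural suffix is -ete, giving *pepete*.
The plural form *pepete* — final sound /e/ (a vowel) → -ud → *pepeteud*.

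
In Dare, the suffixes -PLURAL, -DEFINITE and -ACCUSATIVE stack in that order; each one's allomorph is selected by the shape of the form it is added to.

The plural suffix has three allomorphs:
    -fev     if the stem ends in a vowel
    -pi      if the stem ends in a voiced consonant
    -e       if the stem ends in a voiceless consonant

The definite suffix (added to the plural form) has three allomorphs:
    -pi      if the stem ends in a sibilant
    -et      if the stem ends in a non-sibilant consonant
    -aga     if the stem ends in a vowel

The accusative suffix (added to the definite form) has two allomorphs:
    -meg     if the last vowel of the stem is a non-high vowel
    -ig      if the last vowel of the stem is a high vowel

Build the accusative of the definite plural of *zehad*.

zehadpiagameg

*zehad* — final sound /d/ (a voiced consonant) → -pi → *zehadpi*.
Since the final sound of the plural form *zehadpi* is /i/ (a vowel), it takes -aga, giving *zehadpiaga*.
The definite form *zehadpiaga*: last vowel = /a/, a non-high vowel → -meg → *zehadpiagameg*.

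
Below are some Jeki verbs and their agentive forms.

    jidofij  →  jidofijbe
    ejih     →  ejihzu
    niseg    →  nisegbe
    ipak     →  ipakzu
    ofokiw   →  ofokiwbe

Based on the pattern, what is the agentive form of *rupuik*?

Looking at the final consonant of each stem: -zu when the stem ends in a voiceless consonant (*ejih*, *ipak*); -be when the stem ends in a voiced consonant (*jidofij*, *niseg*, *ofokiw*).
The final consonant of *rupuik* is /k/, which is voiceless, so the suffix is -zu, giving *rupuikzu*.

rupuikzu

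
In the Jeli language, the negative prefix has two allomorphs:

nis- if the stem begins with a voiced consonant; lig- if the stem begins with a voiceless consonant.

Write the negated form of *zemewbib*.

niszemewbib

The first consonant of *zemewbib* is /z/, which is voiced, so the prefix is nis-, giving *niszemewbib*.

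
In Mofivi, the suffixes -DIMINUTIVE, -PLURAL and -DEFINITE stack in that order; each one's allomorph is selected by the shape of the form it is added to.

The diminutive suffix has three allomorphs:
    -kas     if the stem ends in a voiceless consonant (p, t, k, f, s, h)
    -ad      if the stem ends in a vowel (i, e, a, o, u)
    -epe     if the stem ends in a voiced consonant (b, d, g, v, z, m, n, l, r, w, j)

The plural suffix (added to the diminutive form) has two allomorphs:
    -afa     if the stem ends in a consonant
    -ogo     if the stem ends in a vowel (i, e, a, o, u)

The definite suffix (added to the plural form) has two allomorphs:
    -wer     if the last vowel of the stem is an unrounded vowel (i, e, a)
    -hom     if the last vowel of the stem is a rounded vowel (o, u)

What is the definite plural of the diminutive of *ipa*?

ipaadafawer

The final sound of *ipa* is /a/, which is a vowel, so the diminutive suffix is -ad, giving *ipaad*.
The diminutive form *ipaad* — final sound /d/ (a consonant) → -afa → *ipaadafa*.
Since the last vowel of the plural form *ipaadafa* is /a/ (an unrounded vowel), it takes -wer, giving *ipaadafawer*.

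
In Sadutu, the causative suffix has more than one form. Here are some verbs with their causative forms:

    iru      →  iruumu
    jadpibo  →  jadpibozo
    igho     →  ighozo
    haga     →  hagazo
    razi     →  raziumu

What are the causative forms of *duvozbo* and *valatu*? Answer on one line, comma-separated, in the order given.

The pattern is height harmony: -umu when the last vowel of the stem is a high vowel (*iru*, *razi*); -zo when the last vowel of the stem is a non-high vowel (*jadpibo*, *igho*, *haga*).
The last vowel of *duvozbo* is /o/, which is a non-high vowel, so the suffix is -zo, giving *duvozbozo*.
*valatu*: last vowel = /u/, a high vowel → -umu → *valatuumu*.

duvozbozo, valatuumu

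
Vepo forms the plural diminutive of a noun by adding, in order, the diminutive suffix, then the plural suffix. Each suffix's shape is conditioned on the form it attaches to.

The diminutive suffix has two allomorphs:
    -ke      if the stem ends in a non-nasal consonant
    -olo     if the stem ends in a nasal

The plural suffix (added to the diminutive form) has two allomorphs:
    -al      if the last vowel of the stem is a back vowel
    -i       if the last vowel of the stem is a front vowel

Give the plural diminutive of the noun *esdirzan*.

*esdirzan*: final consonant = /n/, a nasal → -olo → *esdirzanolo*.
The diminutive form *esdirzanolo*: last vowel = /o/, a back vowel → -al → *esdirzanoloal*.

esdirzanoloal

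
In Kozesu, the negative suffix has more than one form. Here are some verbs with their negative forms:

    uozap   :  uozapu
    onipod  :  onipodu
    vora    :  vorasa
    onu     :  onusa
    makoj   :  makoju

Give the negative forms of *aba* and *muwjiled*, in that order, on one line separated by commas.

abasa, muwjiledu

Looking at the final sound of each stem: -u when the stem ends in a consonant (*uozap*, *onipod*, *makoj*); -sa when the stem ends in a vowel (*vora*, *onu*).
*aba* — final sound /a/ (a vowel) → -sa → *abasa*.
*muwjiled*: final sound = /d/, a consonant → -u → *muwjiledu*.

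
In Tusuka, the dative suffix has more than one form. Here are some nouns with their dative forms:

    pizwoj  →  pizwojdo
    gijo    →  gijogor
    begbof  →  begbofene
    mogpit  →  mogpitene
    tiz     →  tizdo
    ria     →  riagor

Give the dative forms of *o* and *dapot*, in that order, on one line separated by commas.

The suffix is conditioned by the final sound: -ene when the stem ends in a voiceless consonant (*begbof*, *mogpit*); -do when the stem ends in a voiced consonant (*pizwoj*, *tiz*); -gor when the stem ends in a vowel (*gijo*, *ria*).
The final sound of *o* is /o/, which is a vowel, so the suffix is -gor, giving *ogor*.
*dapot* — final sound /t/ (a voiceless consonant) → -ene → *dapotene*.

ogor, dapotene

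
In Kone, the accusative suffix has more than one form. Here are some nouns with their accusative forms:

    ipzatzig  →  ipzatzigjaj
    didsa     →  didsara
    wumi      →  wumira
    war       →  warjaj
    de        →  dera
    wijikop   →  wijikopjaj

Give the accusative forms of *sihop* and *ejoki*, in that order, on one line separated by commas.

sihopjaj, ejokira

The alternation tracks the final sound of the stem — -jaj when the stem ends in a consonant (*ipzatzig*, *war*, *wijikop*); -ra when the stem ends in a vowel (*didsa*, *wumi*, *de*).
*sihop*: final sound = /p/, a consonant → -jaj → *sihopjaj*.
Since the final sound of *ejoki* is /i/ (a vowel), it takes -ra, giving *ejokira*.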